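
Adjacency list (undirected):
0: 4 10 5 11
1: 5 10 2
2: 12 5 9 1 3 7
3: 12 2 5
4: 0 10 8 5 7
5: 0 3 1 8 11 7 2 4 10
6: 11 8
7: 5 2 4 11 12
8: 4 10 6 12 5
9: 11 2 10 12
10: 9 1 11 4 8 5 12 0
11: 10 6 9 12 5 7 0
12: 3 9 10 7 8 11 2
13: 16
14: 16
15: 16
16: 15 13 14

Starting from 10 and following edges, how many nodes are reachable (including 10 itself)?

13

BFS from 10 visits: 10, 9, 1, 11, 4, 8, 5, 12, 0, 2, 6, 7, 3
Reachable nodes: 13 of 17 total.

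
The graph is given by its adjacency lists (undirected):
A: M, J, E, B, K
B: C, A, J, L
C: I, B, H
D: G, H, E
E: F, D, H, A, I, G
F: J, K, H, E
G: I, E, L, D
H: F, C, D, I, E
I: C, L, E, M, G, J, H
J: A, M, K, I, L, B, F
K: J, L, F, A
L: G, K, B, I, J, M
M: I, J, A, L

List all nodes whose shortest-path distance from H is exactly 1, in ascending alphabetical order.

C, D, E, F, I

Level 0: H
Level 1: C, D, E, F, I
Level 2: A, B, G, J, K, L, M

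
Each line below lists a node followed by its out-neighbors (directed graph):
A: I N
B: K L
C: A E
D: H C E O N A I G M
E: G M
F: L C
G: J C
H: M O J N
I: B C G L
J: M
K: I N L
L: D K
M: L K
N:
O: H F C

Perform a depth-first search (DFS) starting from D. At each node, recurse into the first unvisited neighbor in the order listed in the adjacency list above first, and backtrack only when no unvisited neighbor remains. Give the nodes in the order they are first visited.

D, H, M, L, K, I, B, C, A, N, E, G, J, O, F

Visit D
D → H
H → M
M → L
L → K
K → I
I → B
I → C
C → A
A → N
C → E
E → G
G → J
H → O
O → F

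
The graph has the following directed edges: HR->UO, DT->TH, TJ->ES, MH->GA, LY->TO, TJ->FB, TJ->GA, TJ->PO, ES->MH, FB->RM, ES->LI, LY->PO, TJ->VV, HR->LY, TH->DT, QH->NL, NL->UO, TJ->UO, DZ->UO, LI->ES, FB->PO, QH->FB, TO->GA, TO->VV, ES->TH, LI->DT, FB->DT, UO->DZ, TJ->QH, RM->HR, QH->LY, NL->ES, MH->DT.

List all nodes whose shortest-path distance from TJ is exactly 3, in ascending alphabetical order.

HR, TO

Level 0: TJ
Level 1: ES, FB, GA, PO, QH, UO, VV
Level 2: DT, DZ, LI, LY, MH, NL, RM, TH
Level 3: HR, TO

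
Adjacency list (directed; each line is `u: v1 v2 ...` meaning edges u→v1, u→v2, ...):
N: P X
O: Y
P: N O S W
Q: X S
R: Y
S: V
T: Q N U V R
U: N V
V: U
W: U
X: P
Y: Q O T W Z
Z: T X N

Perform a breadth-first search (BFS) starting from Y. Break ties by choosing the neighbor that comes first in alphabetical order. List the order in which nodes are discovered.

Y, O, Q, T, W, Z, S, X, N, R, U, V, P

Visit Y; enqueue O, Q, T, W, Z → queue [O, Q, T, W, Z]
Visit O → queue [Q, T, W, Z]
Visit Q; enqueue S, X → queue [T, W, Z, S, X]
Visit T; enqueue N, R, U, V → queue [W, Z, S, X, N, R, U, V]
Visit W → queue [Z, S, X, N, R, U, V]
Visit Z → queue [S, X, N, R, U, V]
Visit S → queue [X, N, R, U, V]
Visit X; enqueue P → queue [N, R, U, V, P]
Visit N → queue [R, U, V, P]
Visit R → queue [U, V, P]
Visit U → queue [V, P]
Visit V → queue [P]
Visit P → queue []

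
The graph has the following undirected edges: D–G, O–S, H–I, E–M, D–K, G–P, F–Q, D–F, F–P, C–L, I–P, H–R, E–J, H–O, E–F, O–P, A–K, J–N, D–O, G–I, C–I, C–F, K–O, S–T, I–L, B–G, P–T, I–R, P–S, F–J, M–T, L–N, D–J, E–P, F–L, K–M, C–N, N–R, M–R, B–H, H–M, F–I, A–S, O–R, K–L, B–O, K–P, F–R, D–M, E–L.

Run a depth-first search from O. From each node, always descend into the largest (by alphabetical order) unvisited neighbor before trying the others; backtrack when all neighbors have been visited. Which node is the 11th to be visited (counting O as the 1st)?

H

Visit O
O → S
S → T
T → P
P → K
K → M
M → R
R → N
N → L
L → I
I → H
H → B
B → G
G → D
D → J
J → F
F → Q
F → E
F → C
K → A

Visit order: O, S, T, P, K, M, R, N, L, I, H, B, G, D, J, F, Q, E, C, A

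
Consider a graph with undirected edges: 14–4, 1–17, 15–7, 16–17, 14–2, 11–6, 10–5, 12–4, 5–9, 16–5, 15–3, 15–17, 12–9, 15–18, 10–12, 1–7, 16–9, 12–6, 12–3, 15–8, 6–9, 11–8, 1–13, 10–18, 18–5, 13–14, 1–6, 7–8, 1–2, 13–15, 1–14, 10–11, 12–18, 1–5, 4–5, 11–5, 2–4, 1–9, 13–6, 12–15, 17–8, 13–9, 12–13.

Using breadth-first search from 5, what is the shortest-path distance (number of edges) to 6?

2

Level 0: 5
Level 1: 1, 4, 9, 10, 11, 16, 18
Level 2: 2, 6, 7, 8, 12, 13, 14, 15, 17
Level 3: 3
6 first appears at level 2.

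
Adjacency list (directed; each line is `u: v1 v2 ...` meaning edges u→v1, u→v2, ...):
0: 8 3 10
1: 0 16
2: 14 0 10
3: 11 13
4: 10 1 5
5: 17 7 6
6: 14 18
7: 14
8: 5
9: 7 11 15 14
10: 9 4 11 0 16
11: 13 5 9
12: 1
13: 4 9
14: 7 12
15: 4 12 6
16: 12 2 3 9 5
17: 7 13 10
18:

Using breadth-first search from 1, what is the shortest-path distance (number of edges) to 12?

2

Level 0: 1
Level 1: 0, 16
Level 2: 2, 3, 5, 8, 9, 10, 12
Level 3: 4, 6, 7, 11, 13, 14, 15, 17
Level 4: 18
12 first appears at level 2.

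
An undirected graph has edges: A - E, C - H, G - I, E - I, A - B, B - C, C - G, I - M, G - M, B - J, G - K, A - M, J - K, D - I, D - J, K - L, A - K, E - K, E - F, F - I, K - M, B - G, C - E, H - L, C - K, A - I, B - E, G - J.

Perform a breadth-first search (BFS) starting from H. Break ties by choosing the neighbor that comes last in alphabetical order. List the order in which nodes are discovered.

H → L → C → K → G → E → B → M → J → A → I → F → D

Visit H; enqueue L, C → queue [L, C]
Visit L; enqueue K → queue [C, K]
Visit C; enqueue G, E, B → queue [K, G, E, B]
Visit K; enqueue M, J, A → queue [G, E, B, M, J, A]
Visit G; enqueue I → queue [E, B, M, J, A, I]
Visit E; enqueue F → queue [B, M, J, A, I, F]
Visit B → queue [M, J, A, I, F]
Visit M → queue [J, A, I, F]
Visit J; enqueue D → queue [A, I, F, D]
Visit A → queue [I, F, D]
Visit I → queue [F, D]
Visit F → queue [D]
Visit D → queue []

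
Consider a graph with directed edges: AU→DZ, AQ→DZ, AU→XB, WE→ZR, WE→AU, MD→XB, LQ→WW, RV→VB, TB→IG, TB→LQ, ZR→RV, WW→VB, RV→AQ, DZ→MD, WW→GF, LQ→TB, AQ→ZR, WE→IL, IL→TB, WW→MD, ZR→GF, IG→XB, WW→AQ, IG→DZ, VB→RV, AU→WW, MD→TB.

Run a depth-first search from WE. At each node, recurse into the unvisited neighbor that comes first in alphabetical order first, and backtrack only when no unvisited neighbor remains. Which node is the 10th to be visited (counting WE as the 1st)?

AQ

Visit WE
WE → AU
AU → DZ
DZ → MD
MD → TB
TB → IG
IG → XB
TB → LQ
LQ → WW
WW → AQ
AQ → ZR
ZR → GF
ZR → RV
RV → VB
WE → IL

Visit order: WE, AU, DZ, MD, TB, IG, XB, LQ, WW, AQ, ZR, GF, RV, VB, IL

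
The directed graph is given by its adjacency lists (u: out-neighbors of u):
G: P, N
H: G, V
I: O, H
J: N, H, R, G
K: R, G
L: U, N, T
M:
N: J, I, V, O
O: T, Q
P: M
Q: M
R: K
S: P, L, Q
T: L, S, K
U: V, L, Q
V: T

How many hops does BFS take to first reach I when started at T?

Level 0: T
Level 1: K, L, S
Level 2: G, N, P, Q, R, U
Level 3: I, J, M, O, V
Level 4: H
I first appears at level 3.

3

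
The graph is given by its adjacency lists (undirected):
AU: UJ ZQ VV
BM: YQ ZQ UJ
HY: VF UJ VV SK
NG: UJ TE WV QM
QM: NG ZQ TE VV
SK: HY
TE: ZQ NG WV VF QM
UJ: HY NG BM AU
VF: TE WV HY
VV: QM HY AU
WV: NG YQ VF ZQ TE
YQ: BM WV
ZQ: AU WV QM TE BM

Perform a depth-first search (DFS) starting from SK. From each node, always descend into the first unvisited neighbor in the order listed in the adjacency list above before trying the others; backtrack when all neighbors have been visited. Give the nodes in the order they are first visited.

SK HY VF TE ZQ AU UJ NG WV YQ BM QM VV

Visit SK
SK → HY
HY → VF
VF → TE
TE → ZQ
ZQ → AU
AU → UJ
UJ → NG
NG → WV
WV → YQ
YQ → BM
NG → QM
QM → VV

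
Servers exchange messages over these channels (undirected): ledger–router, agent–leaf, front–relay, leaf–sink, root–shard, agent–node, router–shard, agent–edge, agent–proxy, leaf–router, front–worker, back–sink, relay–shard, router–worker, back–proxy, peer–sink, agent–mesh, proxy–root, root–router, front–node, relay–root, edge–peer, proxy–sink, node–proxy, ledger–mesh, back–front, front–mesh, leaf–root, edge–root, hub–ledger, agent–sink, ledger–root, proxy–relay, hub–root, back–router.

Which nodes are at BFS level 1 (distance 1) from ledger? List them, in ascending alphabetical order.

hub, mesh, root, router

Level 0: ledger
Level 1: hub, mesh, root, router
Level 2: agent, back, edge, front, leaf, proxy, relay, shard, worker
Level 3: node, peer, sink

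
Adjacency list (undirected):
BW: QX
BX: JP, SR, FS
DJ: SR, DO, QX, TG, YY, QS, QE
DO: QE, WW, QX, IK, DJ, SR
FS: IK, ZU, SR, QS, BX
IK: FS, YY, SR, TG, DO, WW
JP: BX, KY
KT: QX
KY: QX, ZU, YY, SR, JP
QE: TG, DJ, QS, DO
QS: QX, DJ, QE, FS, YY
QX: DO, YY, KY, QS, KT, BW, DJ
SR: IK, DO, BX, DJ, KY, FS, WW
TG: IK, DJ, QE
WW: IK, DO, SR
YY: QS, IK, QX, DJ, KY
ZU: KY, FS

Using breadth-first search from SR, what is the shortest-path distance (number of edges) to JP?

Level 0: SR
Level 1: BX, DJ, DO, FS, IK, KY, WW
Level 2: JP, QE, QS, QX, TG, YY, ZU
Level 3: BW, KT
JP first appears at level 2.

2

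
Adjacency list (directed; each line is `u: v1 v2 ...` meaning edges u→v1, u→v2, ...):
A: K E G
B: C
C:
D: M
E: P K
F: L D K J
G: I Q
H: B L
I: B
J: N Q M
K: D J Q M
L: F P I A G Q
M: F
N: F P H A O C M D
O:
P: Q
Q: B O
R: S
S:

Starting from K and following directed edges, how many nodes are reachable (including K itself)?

17

BFS from K visits: K, D, J, Q, M, N, B, O, F, P, H, A, C, L, E, G, I
Reachable nodes: 17 of 19 total.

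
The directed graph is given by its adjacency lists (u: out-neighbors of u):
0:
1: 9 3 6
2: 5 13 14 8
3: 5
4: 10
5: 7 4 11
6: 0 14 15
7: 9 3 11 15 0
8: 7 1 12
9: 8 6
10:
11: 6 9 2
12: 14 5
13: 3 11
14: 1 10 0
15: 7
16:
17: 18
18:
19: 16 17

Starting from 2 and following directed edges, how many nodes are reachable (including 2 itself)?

16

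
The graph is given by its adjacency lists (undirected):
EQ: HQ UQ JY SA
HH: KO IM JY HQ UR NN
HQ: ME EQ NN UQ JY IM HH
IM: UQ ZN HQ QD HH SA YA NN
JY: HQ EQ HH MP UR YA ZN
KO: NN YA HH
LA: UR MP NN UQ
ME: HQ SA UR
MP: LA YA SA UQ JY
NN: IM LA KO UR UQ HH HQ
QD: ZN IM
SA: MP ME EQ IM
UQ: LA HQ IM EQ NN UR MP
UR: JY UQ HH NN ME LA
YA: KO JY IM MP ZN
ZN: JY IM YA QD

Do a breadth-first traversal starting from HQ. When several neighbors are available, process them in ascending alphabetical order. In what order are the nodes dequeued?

HQ EQ HH IM JY ME NN UQ SA KO UR QD YA ZN MP LA

Visit HQ; enqueue EQ, HH, IM, JY, ME, NN, UQ → queue [EQ, HH, IM, JY, ME, NN, UQ]
Visit EQ; enqueue SA → queue [HH, IM, JY, ME, NN, UQ, SA]
Visit HH; enqueue KO, UR → queue [IM, JY, ME, NN, UQ, SA, KO, UR]
Visit IM; enqueue QD, YA, ZN → queue [JY, ME, NN, UQ, SA, KO, UR, QD, YA, ZN]
Visit JY; enqueue MP → queue [ME, NN, UQ, SA, KO, UR, QD, YA, ZN, MP]
Visit ME → queue [NN, UQ, SA, KO, UR, QD, YA, ZN, MP]
Visit NN; enqueue LA → queue [UQ, SA, KO, UR, QD, YA, ZN, MP, LA]
Visit UQ → queue [SA, KO, UR, QD, YA, ZN, MP, LA]
Visit SA → queue [KO, UR, QD, YA, ZN, MP, LA]
Visit KO → queue [UR, QD, YA, ZN, MP, LA]
Visit UR → queue [QD, YA, ZN, MP, LA]
Visit QD → queue [YA, ZN, MP, LA]
Visit YA → queue [ZN, MP, LA]
Visit ZN → queue [MP, LA]
Visit MP → queue [LA]
Visit LA → queue []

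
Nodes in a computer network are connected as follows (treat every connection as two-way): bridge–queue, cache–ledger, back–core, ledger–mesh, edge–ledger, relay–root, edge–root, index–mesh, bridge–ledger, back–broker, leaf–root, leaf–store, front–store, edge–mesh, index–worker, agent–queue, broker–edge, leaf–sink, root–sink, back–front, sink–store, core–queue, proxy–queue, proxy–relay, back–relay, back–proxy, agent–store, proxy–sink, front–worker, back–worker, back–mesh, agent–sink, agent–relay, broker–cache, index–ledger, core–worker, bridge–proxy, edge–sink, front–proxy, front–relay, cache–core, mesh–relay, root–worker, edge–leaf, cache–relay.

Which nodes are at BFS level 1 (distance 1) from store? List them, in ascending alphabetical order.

Level 0: store
Level 1: agent, front, leaf, sink
Level 2: back, edge, proxy, queue, relay, root, worker
Level 3: bridge, broker, cache, core, index, ledger, mesh

agent, front, leaf, sink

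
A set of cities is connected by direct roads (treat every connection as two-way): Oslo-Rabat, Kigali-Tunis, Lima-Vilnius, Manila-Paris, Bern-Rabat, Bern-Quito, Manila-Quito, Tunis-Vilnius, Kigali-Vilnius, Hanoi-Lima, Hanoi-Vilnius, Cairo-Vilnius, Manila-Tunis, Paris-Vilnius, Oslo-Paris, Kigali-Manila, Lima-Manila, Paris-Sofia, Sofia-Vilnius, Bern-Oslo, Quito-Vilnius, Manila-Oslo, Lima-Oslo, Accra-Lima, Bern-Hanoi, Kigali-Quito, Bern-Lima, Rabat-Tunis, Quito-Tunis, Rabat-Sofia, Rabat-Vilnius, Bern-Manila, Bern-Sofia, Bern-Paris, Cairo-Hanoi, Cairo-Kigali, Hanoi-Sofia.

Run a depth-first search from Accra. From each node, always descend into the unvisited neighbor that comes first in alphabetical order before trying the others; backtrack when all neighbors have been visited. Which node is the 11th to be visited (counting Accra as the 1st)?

Visit Accra
Accra → Lima
Lima → Bern
Bern → Hanoi
Hanoi → Cairo
Cairo → Kigali
Kigali → Manila
Manila → Oslo
Oslo → Paris
Paris → Sofia
Sofia → Rabat
Rabat → Tunis
Tunis → Quito
Quito → Vilnius

Visit order: Accra, Lima, Bern, Hanoi, Cairo, Kigali, Manila, Oslo, Paris, Sofia, Rabat, Tunis, Quito, Vilnius

Rabat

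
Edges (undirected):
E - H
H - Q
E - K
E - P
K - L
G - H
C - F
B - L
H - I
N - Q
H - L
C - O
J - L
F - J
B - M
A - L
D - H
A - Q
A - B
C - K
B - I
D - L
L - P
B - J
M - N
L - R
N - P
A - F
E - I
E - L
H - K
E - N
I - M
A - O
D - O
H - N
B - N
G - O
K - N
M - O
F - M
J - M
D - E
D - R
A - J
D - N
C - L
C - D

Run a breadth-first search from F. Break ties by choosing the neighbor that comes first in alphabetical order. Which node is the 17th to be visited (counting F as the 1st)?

R

Visit F; enqueue A, C, J, M → queue [A, C, J, M]
Visit A; enqueue B, L, O, Q → queue [C, J, M, B, L, O, Q]
Visit C; enqueue D, K → queue [J, M, B, L, O, Q, D, K]
Visit J → queue [M, B, L, O, Q, D, K]
Visit M; enqueue I, N → queue [B, L, O, Q, D, K, I, N]
Visit B → queue [L, O, Q, D, K, I, N]
Visit L; enqueue E, H, P, R → queue [O, Q, D, K, I, N, E, H, P, R]
Visit O; enqueue G → queue [Q, D, K, I, N, E, H, P, R, G]
Visit Q → queue [D, K, I, N, E, H, P, R, G]
Visit D → queue [K, I, N, E, H, P, R, G]
Visit K → queue [I, N, E, H, P, R, G]
Visit I → queue [N, E, H, P, R, G]
Visit N → queue [E, H, P, R, G]
Visit E → queue [H, P, R, G]
Visit H → queue [P, R, G]
Visit P → queue [R, G]
Visit R → queue [G]
Visit G → queue []

Visit order: F, A, C, J, M, B, L, O, Q, D, K, I, N, E, H, P, R, G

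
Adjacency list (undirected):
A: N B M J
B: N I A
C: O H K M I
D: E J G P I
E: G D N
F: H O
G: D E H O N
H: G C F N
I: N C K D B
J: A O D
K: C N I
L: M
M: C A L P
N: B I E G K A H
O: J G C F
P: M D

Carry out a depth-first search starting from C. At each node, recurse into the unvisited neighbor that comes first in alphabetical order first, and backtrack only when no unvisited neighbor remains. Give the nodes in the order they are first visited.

Visit C
C → H
H → F
F → O
O → G
G → D
D → E
E → N
N → A
A → B
B → I
I → K
A → J
A → M
M → L
M → P

C -> H -> F -> O -> G -> D -> E -> N -> A -> B -> I -> K -> J -> M -> L -> P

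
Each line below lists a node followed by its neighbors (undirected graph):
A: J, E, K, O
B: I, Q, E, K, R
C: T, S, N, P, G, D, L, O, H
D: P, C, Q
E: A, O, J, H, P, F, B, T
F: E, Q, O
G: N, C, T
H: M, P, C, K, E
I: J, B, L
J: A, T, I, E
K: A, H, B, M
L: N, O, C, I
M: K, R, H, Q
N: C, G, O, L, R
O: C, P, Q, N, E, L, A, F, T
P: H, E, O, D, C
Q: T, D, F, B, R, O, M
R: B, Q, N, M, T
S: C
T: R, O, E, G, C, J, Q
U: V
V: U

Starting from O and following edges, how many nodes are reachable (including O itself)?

BFS from O visits: O, A, C, E, F, L, N, P, Q, T, J, K, D, G, H, S, B, I, R, M
Reachable nodes: 20 of 22 total.

20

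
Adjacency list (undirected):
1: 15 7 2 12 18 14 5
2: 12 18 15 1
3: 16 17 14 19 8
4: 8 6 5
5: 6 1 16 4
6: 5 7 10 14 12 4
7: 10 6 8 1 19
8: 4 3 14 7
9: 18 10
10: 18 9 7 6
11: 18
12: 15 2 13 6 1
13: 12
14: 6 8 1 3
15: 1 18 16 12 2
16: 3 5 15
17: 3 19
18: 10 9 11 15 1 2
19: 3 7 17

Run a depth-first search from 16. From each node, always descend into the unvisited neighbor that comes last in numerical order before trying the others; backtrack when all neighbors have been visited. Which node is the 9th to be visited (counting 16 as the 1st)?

17

Visit 16
16 → 15
15 → 18
18 → 11
18 → 10
10 → 9
10 → 7
7 → 19
19 → 17
17 → 3
3 → 14
14 → 8
8 → 4
4 → 6
6 → 12
12 → 13
12 → 2
2 → 1
1 → 5

Visit order: 16, 15, 18, 11, 10, 9, 7, 19, 17, 3, 14, 8, 4, 6, 12, 13, 2, 1, 5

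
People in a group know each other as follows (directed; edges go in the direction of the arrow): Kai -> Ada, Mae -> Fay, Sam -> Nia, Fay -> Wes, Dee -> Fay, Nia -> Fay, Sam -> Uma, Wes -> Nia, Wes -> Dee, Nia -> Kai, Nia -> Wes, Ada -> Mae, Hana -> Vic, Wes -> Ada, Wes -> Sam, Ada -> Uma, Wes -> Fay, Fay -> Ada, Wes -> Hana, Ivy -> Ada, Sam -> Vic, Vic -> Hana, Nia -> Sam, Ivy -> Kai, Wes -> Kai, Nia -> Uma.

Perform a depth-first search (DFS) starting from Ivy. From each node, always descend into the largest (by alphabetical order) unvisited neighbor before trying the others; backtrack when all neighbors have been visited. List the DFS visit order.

Ivy → Kai → Ada → Uma → Mae → Fay → Wes → Sam → Vic → Hana → Nia → Dee

Visit Ivy
Ivy → Kai
Kai → Ada
Ada → Uma
Ada → Mae
Mae → Fay
Fay → Wes
Wes → Sam
Sam → Vic
Vic → Hana
Sam → Nia
Wes → Dee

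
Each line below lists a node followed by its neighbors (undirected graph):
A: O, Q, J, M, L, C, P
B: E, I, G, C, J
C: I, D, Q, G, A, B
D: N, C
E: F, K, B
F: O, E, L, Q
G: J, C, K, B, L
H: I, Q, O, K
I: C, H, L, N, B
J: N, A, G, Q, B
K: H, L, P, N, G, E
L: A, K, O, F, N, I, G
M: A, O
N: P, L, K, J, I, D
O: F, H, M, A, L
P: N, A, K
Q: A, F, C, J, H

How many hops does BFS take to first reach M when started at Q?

2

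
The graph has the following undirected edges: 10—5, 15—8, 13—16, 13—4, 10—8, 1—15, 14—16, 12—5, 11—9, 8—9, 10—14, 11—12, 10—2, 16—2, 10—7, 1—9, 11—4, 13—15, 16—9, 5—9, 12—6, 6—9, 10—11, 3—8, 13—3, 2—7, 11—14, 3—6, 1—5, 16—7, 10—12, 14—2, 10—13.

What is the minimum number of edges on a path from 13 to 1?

2

Level 0: 13
Level 1: 3, 4, 10, 15, 16
Level 2: 1, 2, 5, 6, 7, 8, 9, 11, 12, 14
1 first appears at level 2.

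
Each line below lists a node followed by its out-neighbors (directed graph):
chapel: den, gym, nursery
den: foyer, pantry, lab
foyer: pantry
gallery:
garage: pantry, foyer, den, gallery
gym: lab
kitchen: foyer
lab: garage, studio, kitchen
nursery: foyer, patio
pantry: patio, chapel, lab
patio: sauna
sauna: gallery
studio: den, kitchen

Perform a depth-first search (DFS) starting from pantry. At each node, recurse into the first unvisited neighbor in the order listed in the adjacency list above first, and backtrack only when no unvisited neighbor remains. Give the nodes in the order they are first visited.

pantry → patio → sauna → gallery → chapel → den → foyer → lab → garage → studio → kitchen → gym → nursery

Visit pantry
pantry → patio
patio → sauna
sauna → gallery
pantry → chapel
chapel → den
den → foyer
den → lab
lab → garage
lab → studio
studio → kitchen
chapel → gym
chapel → nursery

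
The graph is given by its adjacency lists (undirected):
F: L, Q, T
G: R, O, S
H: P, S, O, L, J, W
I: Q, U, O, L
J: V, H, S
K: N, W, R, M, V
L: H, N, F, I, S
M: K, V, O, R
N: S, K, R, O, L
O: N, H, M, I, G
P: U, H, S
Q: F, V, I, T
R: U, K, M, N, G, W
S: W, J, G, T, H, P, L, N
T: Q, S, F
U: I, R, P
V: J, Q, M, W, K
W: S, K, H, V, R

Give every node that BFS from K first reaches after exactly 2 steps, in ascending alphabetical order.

Level 0: K
Level 1: M, N, R, V, W
Level 2: G, H, J, L, O, Q, S, U
Level 3: F, I, P, T

G, H, J, L, O, Q, S, U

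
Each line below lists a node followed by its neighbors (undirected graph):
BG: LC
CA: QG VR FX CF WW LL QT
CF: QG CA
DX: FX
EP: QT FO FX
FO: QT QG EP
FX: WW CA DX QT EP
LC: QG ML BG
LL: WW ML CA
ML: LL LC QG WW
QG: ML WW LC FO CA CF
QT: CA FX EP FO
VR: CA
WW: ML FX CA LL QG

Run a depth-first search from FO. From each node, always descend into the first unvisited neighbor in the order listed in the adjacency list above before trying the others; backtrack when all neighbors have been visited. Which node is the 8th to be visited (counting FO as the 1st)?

FX

Visit FO
FO → QT
QT → CA
CA → QG
QG → ML
ML → LL
LL → WW
WW → FX
FX → DX
FX → EP
ML → LC
LC → BG
QG → CF
CA → VR

Visit order: FO, QT, CA, QG, ML, LL, WW, FX, DX, EP, LC, BG, CF, VR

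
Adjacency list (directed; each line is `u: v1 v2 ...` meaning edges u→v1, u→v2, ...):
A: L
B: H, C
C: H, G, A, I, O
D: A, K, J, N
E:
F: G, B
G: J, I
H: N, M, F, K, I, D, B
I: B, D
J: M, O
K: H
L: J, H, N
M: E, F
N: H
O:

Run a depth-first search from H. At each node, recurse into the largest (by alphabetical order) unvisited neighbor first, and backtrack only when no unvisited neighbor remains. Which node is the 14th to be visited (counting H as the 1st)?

C

Visit H
H → N
H → M
M → F
F → G
G → J
J → O
G → I
I → D
D → K
D → A
A → L
I → B
B → C
M → E

Visit order: H, N, M, F, G, J, O, I, D, K, A, L, B, C, E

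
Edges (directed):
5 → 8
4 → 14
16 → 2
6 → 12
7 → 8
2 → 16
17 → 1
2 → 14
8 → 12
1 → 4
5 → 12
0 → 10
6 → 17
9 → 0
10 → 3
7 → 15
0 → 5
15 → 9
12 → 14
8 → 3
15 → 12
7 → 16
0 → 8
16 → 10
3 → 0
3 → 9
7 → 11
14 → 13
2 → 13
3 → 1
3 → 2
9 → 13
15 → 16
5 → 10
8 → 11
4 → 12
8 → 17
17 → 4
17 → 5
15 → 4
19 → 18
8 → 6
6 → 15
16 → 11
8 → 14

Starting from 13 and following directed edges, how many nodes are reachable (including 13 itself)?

1

BFS from 13 visits: 13
Reachable nodes: 1 of 20 total.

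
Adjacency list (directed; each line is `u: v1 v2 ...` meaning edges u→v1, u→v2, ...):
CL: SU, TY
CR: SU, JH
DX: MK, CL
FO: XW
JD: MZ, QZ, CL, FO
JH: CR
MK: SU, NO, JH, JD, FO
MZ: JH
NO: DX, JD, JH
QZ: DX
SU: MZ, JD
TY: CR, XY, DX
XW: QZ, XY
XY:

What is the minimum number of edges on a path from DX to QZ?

3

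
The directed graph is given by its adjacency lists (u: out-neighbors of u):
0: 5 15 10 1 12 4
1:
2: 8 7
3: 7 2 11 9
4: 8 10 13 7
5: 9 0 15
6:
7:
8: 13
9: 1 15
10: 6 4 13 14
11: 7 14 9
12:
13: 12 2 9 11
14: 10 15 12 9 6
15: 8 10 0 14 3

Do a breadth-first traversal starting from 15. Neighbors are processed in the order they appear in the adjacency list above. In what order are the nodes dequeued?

Visit 15; enqueue 8, 10, 0, 14, 3 → queue [8, 10, 0, 14, 3]
Visit 8; enqueue 13 → queue [10, 0, 14, 3, 13]
Visit 10; enqueue 6, 4 → queue [0, 14, 3, 13, 6, 4]
Visit 0; enqueue 5, 1, 12 → queue [14, 3, 13, 6, 4, 5, 1, 12]
Visit 14; enqueue 9 → queue [3, 13, 6, 4, 5, 1, 12, 9]
Visit 3; enqueue 7, 2, 11 → queue [13, 6, 4, 5, 1, 12, 9, 7, 2, 11]
Visit 13 → queue [6, 4, 5, 1, 12, 9, 7, 2, 11]
Visit 6 → queue [4, 5, 1, 12, 9, 7, 2, 11]
Visit 4 → queue [5, 1, 12, 9, 7, 2, 11]
Visit 5 → queue [1, 12, 9, 7, 2, 11]
Visit 1 → queue [12, 9, 7, 2, 11]
Visit 12 → queue [9, 7, 2, 11]
Visit 9 → queue [7, 2, 11]
Visit 7 → queue [2, 11]
Visit 2 → queue [11]
Visit 11 → queue []

15, 8, 10, 0, 14, 3, 13, 6, 4, 5, 1, 12, 9, 7, 2, 11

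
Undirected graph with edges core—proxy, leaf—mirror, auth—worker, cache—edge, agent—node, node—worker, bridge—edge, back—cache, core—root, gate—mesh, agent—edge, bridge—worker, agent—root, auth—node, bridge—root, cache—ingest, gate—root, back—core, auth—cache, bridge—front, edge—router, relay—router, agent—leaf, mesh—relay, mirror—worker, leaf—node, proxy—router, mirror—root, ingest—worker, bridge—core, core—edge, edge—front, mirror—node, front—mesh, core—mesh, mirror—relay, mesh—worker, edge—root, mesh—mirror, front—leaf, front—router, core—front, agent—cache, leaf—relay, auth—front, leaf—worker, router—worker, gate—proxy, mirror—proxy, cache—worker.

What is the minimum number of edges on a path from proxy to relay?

2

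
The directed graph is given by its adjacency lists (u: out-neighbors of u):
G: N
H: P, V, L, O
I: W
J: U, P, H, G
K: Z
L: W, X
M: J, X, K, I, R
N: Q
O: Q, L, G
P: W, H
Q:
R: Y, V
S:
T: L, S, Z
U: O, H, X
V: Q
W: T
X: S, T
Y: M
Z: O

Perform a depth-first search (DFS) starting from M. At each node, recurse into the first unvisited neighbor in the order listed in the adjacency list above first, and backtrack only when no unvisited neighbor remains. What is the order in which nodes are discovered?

M -> J -> U -> O -> Q -> L -> W -> T -> S -> Z -> X -> G -> N -> H -> P -> V -> K -> I -> R -> Y

Visit M
M → J
J → U
U → O
O → Q
O → L
L → W
W → T
T → S
T → Z
L → X
O → G
G → N
U → H
H → P
H → V
M → K
M → I
M → R
R → Y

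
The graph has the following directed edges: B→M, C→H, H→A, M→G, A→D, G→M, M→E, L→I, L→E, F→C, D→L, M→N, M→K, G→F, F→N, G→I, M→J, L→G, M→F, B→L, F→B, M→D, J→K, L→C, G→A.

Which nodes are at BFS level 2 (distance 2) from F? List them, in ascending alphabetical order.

Level 0: F
Level 1: B, C, N
Level 2: H, L, M
Level 3: A, D, E, G, I, J, K

H, L, M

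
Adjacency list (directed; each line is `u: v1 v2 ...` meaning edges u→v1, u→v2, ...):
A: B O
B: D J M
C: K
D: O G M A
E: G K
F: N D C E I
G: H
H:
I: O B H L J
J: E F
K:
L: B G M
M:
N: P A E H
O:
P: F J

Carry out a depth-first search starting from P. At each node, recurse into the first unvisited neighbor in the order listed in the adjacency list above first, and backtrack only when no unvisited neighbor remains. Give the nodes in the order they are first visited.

Visit P
P → F
F → N
N → A
A → B
B → D
D → O
D → G
G → H
D → M
B → J
J → E
E → K
F → C
F → I
I → L

P F N A B D O G H M J E K C I L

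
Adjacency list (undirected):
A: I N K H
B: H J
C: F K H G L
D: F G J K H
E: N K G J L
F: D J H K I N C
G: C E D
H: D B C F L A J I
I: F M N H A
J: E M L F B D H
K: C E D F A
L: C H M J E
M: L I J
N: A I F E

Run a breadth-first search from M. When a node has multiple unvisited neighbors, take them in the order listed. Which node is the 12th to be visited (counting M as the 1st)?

Visit M; enqueue L, I, J → queue [L, I, J]
Visit L; enqueue C, H, E → queue [I, J, C, H, E]
Visit I; enqueue F, N, A → queue [J, C, H, E, F, N, A]
Visit J; enqueue B, D → queue [C, H, E, F, N, A, B, D]
Visit C; enqueue K, G → queue [H, E, F, N, A, B, D, K, G]
Visit H → queue [E, F, N, A, B, D, K, G]
Visit E → queue [F, N, A, B, D, K, G]
Visit F → queue [N, A, B, D, K, G]
Visit N → queue [A, B, D, K, G]
Visit A → queue [B, D, K, G]
Visit B → queue [D, K, G]
Visit D → queue [K, G]
Visit K → queue [G]
Visit G → queue []

Visit order: M, L, I, J, C, H, E, F, N, A, B, D, K, G

D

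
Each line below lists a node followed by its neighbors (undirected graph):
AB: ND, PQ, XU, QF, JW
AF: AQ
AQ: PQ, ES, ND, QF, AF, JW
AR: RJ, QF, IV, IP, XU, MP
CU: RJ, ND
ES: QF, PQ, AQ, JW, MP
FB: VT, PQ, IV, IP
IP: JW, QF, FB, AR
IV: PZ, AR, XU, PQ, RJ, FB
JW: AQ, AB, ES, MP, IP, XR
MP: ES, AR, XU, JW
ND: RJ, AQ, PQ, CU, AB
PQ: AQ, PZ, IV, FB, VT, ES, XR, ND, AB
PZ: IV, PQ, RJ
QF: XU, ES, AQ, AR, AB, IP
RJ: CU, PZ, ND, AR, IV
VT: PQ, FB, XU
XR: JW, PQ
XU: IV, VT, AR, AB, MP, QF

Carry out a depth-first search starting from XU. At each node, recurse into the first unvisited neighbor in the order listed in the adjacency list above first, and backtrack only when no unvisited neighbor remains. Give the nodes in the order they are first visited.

XU IV PZ PQ AQ ES QF AR RJ CU ND AB JW MP IP FB VT XR AF

Visit XU
XU → IV
IV → PZ
PZ → PQ
PQ → AQ
AQ → ES
ES → QF
QF → AR
AR → RJ
RJ → CU
CU → ND
ND → AB
AB → JW
JW → MP
JW → IP
IP → FB
FB → VT
JW → XR
AQ → AF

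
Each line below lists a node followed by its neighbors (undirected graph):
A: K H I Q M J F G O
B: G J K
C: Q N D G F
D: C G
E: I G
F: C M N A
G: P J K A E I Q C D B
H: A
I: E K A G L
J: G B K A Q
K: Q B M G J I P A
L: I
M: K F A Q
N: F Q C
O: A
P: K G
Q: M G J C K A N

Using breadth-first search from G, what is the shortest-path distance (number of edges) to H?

2

Level 0: G
Level 1: A, B, C, D, E, I, J, K, P, Q
Level 2: F, H, L, M, N, O
H first appears at level 2.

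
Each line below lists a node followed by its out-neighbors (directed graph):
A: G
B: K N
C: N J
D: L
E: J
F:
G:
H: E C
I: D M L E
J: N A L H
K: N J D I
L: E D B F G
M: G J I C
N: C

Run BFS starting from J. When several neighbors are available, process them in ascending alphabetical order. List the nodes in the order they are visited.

J A H L N G C E B D F K I M

Visit J; enqueue A, H, L, N → queue [A, H, L, N]
Visit A; enqueue G → queue [H, L, N, G]
Visit H; enqueue C, E → queue [L, N, G, C, E]
Visit L; enqueue B, D, F → queue [N, G, C, E, B, D, F]
Visit N → queue [G, C, E, B, D, F]
Visit G → queue [C, E, B, D, F]
Visit C → queue [E, B, D, F]
Visit E → queue [B, D, F]
Visit B; enqueue K → queue [D, F, K]
Visit D → queue [F, K]
Visit F → queue [K]
Visit K; enqueue I → queue [I]
Visit I; enqueue M → queue [M]
Visit M → queue []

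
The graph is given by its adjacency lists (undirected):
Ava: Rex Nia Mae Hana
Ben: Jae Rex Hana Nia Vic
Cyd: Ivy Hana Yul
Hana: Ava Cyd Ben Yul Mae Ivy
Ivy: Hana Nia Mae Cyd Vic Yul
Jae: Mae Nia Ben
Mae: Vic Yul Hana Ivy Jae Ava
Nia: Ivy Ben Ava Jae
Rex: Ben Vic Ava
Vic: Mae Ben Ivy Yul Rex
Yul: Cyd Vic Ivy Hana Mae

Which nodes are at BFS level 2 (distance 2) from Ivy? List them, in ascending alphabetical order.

Level 0: Ivy
Level 1: Cyd, Hana, Mae, Nia, Vic, Yul
Level 2: Ava, Ben, Jae, Rex

Ava, Ben, Jae, Rex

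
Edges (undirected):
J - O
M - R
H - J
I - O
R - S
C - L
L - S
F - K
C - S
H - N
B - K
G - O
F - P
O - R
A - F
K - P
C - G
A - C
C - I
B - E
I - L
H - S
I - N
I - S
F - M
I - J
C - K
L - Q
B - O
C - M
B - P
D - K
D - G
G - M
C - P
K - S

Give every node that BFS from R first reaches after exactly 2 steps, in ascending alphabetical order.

B, C, F, G, H, I, J, K, L

Level 0: R
Level 1: M, O, S
Level 2: B, C, F, G, H, I, J, K, L
Level 3: A, D, E, N, P, Q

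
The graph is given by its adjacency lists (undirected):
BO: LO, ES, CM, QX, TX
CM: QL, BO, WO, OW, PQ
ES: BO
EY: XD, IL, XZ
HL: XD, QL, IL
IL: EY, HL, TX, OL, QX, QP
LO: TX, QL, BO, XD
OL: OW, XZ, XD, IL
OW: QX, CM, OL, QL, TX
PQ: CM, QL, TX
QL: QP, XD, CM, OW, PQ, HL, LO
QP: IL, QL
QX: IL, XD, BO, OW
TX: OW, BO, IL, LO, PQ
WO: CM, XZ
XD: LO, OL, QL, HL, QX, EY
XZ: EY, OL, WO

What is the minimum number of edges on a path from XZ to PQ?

Level 0: XZ
Level 1: EY, OL, WO
Level 2: CM, IL, OW, XD
Level 3: BO, HL, LO, PQ, QL, QP, QX, TX
Level 4: ES
PQ first appears at level 3.

3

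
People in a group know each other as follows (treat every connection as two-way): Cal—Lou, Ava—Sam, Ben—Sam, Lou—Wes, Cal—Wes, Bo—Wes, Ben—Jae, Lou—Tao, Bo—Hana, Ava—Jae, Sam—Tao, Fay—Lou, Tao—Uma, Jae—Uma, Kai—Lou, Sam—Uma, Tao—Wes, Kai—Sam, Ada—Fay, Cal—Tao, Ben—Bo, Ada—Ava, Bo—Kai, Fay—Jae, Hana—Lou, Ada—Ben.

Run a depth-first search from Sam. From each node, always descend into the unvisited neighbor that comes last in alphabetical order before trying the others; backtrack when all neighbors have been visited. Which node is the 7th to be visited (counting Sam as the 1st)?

Visit Sam
Sam → Uma
Uma → Tao
Tao → Wes
Wes → Lou
Lou → Kai
Kai → Bo
Bo → Hana
Bo → Ben
Ben → Jae
Jae → Fay
Fay → Ada
Ada → Ava
Lou → Cal

Visit order: Sam, Uma, Tao, Wes, Lou, Kai, Bo, Hana, Ben, Jae, Fay, Ada, Ava, Cal

Bo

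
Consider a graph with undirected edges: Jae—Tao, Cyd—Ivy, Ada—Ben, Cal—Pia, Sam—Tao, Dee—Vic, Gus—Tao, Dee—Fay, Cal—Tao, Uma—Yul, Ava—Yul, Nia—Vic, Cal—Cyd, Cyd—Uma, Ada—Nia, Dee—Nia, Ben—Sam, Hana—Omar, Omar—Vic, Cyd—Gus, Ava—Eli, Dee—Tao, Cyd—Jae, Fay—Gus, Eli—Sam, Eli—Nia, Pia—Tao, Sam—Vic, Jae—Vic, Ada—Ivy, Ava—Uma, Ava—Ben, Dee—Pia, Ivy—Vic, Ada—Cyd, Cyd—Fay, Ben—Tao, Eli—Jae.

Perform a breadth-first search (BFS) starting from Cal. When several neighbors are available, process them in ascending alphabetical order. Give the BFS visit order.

Visit Cal; enqueue Cyd, Pia, Tao → queue [Cyd, Pia, Tao]
Visit Cyd; enqueue Ada, Fay, Gus, Ivy, Jae, Uma → queue [Pia, Tao, Ada, Fay, Gus, Ivy, Jae, Uma]
Visit Pia; enqueue Dee → queue [Tao, Ada, Fay, Gus, Ivy, Jae, Uma, Dee]
Visit Tao; enqueue Ben, Sam → queue [Ada, Fay, Gus, Ivy, Jae, Uma, Dee, Ben, Sam]
Visit Ada; enqueue Nia → queue [Fay, Gus, Ivy, Jae, Uma, Dee, Ben, Sam, Nia]
Visit Fay → queue [Gus, Ivy, Jae, Uma, Dee, Ben, Sam, Nia]
Visit Gus → queue [Ivy, Jae, Uma, Dee, Ben, Sam, Nia]
Visit Ivy; enqueue Vic → queue [Jae, Uma, Dee, Ben, Sam, Nia, Vic]
Visit Jae; enqueue Eli → queue [Uma, Dee, Ben, Sam, Nia, Vic, Eli]
Visit Uma; enqueue Ava, Yul → queue [Dee, Ben, Sam, Nia, Vic, Eli, Ava, Yul]
Visit Dee → queue [Ben, Sam, Nia, Vic, Eli, Ava, Yul]
Visit Ben → queue [Sam, Nia, Vic, Eli, Ava, Yul]
Visit Sam → queue [Nia, Vic, Eli, Ava, Yul]
Visit Nia → queue [Vic, Eli, Ava, Yul]
Visit Vic; enqueue Omar → queue [Eli, Ava, Yul, Omar]
Visit Eli → queue [Ava, Yul, Omar]
Visit Ava → queue [Yul, Omar]
Visit Yul → queue [Omar]
Visit Omar; enqueue Hana → queue [Hana]
Visit Hana → queue []

Cal → Cyd → Pia → Tao → Ada → Fay → Gus → Ivy → Jae → Uma → Dee → Ben → Sam → Nia → Vic → Eli → Ava → Yul → Omar → Hana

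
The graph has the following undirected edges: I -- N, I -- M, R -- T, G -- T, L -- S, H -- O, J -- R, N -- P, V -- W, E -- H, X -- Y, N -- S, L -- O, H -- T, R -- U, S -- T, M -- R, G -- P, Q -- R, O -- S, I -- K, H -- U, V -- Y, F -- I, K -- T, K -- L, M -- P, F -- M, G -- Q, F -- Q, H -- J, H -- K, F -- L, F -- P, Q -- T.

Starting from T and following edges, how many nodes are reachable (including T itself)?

BFS from T visits: T, G, H, K, Q, R, S, P, E, J, O, U, I, L, F, M, N
Reachable nodes: 17 of 21 total.

17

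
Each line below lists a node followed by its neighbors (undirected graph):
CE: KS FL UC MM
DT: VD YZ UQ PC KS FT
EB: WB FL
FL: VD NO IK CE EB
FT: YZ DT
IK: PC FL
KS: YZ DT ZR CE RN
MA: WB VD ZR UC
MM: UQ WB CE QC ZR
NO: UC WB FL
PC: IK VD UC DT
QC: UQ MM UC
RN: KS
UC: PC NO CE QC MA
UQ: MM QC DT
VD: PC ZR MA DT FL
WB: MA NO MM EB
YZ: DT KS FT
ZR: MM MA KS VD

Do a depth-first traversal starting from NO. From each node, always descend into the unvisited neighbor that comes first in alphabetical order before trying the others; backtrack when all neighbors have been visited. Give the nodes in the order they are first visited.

NO, FL, CE, KS, DT, FT, YZ, PC, IK, UC, MA, VD, ZR, MM, QC, UQ, WB, EB, RN

Visit NO
NO → FL
FL → CE
CE → KS
KS → DT
DT → FT
FT → YZ
DT → PC
PC → IK
PC → UC
UC → MA
MA → VD
VD → ZR
ZR → MM
MM → QC
QC → UQ
MM → WB
WB → EB
KS → RN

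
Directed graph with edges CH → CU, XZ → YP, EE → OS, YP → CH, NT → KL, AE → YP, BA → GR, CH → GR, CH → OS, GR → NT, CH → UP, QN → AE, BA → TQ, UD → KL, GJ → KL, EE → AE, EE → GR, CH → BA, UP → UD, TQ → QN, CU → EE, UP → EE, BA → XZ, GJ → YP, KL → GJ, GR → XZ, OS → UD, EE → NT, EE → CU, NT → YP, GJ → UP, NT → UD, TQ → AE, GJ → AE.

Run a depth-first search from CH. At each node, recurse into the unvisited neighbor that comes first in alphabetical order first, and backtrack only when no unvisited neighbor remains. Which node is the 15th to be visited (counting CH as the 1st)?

Visit CH
CH → BA
BA → GR
GR → NT
NT → KL
KL → GJ
GJ → AE
AE → YP
GJ → UP
UP → EE
EE → CU
EE → OS
OS → UD
GR → XZ
BA → TQ
TQ → QN

Visit order: CH, BA, GR, NT, KL, GJ, AE, YP, UP, EE, CU, OS, UD, XZ, TQ, QN

TQ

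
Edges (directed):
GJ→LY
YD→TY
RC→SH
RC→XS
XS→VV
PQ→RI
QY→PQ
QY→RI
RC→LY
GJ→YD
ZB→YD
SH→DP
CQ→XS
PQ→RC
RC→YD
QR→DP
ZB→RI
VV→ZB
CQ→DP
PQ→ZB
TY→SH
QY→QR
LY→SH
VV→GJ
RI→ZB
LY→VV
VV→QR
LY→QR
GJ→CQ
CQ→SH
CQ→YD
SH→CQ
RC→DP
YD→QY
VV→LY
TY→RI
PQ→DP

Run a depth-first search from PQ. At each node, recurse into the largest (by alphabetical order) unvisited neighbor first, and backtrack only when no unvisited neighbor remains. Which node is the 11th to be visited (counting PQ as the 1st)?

LY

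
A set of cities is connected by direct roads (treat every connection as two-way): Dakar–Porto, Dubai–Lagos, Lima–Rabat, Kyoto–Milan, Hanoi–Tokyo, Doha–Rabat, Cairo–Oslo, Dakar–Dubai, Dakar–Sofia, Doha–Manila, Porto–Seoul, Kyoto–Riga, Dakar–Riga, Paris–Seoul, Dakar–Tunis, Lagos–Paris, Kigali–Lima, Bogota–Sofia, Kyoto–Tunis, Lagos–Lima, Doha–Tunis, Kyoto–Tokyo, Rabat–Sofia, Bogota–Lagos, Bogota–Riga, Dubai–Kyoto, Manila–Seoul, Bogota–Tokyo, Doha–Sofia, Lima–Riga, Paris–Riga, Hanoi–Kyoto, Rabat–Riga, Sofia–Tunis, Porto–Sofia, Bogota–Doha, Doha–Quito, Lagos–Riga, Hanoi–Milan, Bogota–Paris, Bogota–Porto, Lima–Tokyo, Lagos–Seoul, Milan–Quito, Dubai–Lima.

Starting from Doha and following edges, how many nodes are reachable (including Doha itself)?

BFS from Doha visits: Doha, Bogota, Manila, Quito, Rabat, Sofia, Tunis, Lagos, Paris, Porto, Riga, Tokyo, Seoul, Milan, Lima, Dakar, Kyoto, Dubai, Hanoi, Kigali
Reachable nodes: 20 of 22 total.

20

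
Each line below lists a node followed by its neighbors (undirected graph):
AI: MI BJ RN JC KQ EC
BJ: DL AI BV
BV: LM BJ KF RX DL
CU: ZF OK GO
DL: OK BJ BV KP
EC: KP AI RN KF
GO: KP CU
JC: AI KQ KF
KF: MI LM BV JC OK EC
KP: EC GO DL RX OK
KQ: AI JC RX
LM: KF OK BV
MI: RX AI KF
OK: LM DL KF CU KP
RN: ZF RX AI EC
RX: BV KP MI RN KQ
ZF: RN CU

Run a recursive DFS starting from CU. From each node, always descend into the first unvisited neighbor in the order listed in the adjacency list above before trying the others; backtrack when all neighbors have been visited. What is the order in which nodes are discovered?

CU, ZF, RN, RX, BV, LM, KF, MI, AI, BJ, DL, OK, KP, EC, GO, JC, KQ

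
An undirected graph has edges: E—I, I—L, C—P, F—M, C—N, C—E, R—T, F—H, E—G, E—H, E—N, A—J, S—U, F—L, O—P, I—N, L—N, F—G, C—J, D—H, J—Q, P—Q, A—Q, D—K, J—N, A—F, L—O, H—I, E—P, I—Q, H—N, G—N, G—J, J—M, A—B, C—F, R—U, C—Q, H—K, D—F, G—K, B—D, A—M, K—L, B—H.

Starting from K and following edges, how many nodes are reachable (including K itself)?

17

BFS from K visits: K, L, H, G, D, O, N, I, F, E, B, J, P, C, Q, M, A
Reachable nodes: 17 of 21 total.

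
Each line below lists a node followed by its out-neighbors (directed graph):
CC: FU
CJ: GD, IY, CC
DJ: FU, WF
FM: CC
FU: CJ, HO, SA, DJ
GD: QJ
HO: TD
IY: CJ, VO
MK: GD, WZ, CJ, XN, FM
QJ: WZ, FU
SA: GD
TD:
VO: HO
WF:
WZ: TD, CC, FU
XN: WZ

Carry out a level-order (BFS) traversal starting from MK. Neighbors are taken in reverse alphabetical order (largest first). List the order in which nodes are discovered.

MK, XN, WZ, GD, FM, CJ, TD, FU, CC, QJ, IY, SA, HO, DJ, VO, WF

Visit MK; enqueue XN, WZ, GD, FM, CJ → queue [XN, WZ, GD, FM, CJ]
Visit XN → queue [WZ, GD, FM, CJ]
Visit WZ; enqueue TD, FU, CC → queue [GD, FM, CJ, TD, FU, CC]
Visit GD; enqueue QJ → queue [FM, CJ, TD, FU, CC, QJ]
Visit FM → queue [CJ, TD, FU, CC, QJ]
Visit CJ; enqueue IY → queue [TD, FU, CC, QJ, IY]
Visit TD → queue [FU, CC, QJ, IY]
Visit FU; enqueue SA, HO, DJ → queue [CC, QJ, IY, SA, HO, DJ]
Visit CC → queue [QJ, IY, SA, HO, DJ]
Visit QJ → queue [IY, SA, HO, DJ]
Visit IY; enqueue VO → queue [SA, HO, DJ, VO]
Visit SA → queue [HO, DJ, VO]
Visit HO → queue [DJ, VO]
Visit DJ; enqueue WF → queue [VO, WF]
Visit VO → queue [WF]
Visit WF → queue []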